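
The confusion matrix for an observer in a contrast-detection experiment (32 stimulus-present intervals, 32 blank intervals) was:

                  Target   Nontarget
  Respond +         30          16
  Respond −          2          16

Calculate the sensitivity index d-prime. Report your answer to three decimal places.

H = 30/32 = 0.9375
FA = 16/32 = 0.5000
Φ⁻¹(0.9375) = 1.5341, Φ⁻¹(0.5000) = 0.0000
d' = z(H) − z(FA) = 1.5341 − 0.0000 = 1.5341

d-prime = 1.534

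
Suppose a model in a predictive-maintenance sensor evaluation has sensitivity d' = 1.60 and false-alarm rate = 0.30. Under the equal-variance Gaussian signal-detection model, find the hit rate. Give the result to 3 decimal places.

z(false-alarm rate) = z(0.30) = -0.5244
z(H) = z(FA) + d' = -0.5244 + 1.60 = 1.0756
hit rate = Φ(1.0756) = 0.8589

hit rate = 0.859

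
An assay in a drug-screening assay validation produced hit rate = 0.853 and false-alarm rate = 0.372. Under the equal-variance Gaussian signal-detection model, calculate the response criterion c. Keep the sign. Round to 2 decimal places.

c = -0.36

Φ⁻¹(H) = 1.049
Φ⁻¹(FA) = -0.327
c = −½·[z(H) + z(FA)] = −0.5 × (1.049 + (-0.327)) = -0.361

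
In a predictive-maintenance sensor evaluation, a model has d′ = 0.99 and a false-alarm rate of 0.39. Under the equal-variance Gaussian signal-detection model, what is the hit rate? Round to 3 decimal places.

hit rate = 0.761

z(false-alarm rate) = z(0.39) = -0.2793
z(H) = z(FA) + d' = -0.2793 + 0.99 = 0.7107
hit rate = Φ(0.7107) = 0.7614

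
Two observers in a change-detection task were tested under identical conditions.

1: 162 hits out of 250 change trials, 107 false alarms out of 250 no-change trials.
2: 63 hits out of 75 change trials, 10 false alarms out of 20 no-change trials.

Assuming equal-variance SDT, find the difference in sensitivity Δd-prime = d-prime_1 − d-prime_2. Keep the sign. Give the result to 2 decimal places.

1: z(0.6480) = 0.380, z(0.4280) = -0.181, d' = 0.561
2: z(0.8400) = 0.994, z(0.5000) = 0.000, d' = 0.994
Δd' = d'_1 − d'_2 = 0.561 − 0.994 = -0.433
2 has the higher sensitivity.

Δd-prime = -0.43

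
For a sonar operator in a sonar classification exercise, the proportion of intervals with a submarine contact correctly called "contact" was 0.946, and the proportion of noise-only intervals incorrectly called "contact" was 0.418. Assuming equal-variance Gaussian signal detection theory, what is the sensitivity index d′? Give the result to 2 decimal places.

Φ⁻¹(H) = Φ⁻¹(0.946) = 1.6072
Φ⁻¹(FA) = Φ⁻¹(0.418) = -0.2070
d' = z(H) − z(FA) = 1.6072 − (-0.2070) = 1.8142

d′ = 1.81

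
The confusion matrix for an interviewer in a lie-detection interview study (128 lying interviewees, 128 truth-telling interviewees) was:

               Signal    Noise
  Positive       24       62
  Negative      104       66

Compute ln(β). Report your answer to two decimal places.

ln β = -0.39

H = 24/128 = 0.1875
FA = 62/128 = 0.4844
z(0.1875) = -0.887, z(0.4844) = -0.039
ln β = −½·[z(H)² − z(FA)²] = −0.5 × (0.787 − 0.002) = -0.3925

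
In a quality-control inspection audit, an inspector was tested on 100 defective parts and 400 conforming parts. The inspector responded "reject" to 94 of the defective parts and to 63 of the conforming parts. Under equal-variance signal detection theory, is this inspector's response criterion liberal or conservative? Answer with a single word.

z(H) = 1.555, z(FA) = -1.005
c = −½·(z(H) + z(FA)) = -0.275
c < 0 → liberal criterion (biased toward responding “yes”).

liberal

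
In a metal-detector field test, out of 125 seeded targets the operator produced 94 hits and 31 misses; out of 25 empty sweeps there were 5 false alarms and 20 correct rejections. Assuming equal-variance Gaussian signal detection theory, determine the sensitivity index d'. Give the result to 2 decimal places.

H = 94/125 = 0.7520
FA = 5/25 = 0.2000
Φ⁻¹(H) = Φ⁻¹(0.7520) = 0.6808
Φ⁻¹(FA) = Φ⁻¹(0.2000) = -0.8416
d' = z(H) − z(FA) = 0.6808 − (-0.8416) = 1.5224

d' = 1.52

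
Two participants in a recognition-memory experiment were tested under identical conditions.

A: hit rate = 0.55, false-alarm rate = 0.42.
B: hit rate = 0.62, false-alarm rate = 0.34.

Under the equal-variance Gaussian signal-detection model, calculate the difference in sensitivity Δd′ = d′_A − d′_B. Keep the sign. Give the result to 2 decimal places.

Δd′ = -0.39

A: z(0.55) = 0.126, z(0.42) = -0.202, d' = 0.328
B: z(0.62) = 0.305, z(0.34) = -0.412, d' = 0.717
Δd' = d'_A − d'_B = 0.328 − 0.717 = -0.389
B has the higher sensitivity.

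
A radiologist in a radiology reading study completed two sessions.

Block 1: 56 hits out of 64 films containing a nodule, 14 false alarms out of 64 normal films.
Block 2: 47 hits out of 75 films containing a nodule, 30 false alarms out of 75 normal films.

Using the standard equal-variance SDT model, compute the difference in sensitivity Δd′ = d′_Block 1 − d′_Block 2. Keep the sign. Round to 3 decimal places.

Δd′ = 1.350

Block 1: z(0.8750) = 1.1503, z(0.2188) = -0.7763, d' = 1.9266
Block 2: z(0.6267) = 0.3231, z(0.4000) = -0.2533, d' = 0.5764
Δd' = d'_Block 1 − d'_Block 2 = 1.9266 − 0.5764 = 1.3502
Block 1 has the higher sensitivity.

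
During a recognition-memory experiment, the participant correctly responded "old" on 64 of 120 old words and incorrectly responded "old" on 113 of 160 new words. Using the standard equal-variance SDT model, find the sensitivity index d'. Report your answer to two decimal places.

d' = -0.46

H = 64/120 = 0.5333
FA = 113/160 = 0.7063
z(H) = 0.0836
z(FA) = 0.5426
d' = z(H) − z(FA) = 0.0836 − 0.5426 = -0.4590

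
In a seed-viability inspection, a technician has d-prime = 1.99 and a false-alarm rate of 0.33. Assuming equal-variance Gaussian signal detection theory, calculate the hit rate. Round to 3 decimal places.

hit rate = 0.939

z(false-alarm rate) = z(0.33) = -0.4399
z(H) = z(FA) + d' = -0.4399 + 1.99 = 1.5501
hit rate = Φ(1.5501) = 0.9394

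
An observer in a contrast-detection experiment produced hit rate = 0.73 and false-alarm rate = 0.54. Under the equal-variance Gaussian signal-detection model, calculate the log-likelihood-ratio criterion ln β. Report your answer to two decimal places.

ln β = -0.18

Φ⁻¹(0.73) = 0.613, Φ⁻¹(0.54) = 0.100
ln β = −½·[z(H)² − z(FA)²] = −0.5 × (0.376 − 0.010) = -0.183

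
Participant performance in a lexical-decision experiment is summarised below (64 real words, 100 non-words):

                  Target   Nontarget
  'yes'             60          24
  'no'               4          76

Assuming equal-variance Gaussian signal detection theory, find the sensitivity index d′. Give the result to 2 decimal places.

H = 60/64 = 0.9375
FA = 24/100 = 0.2400
Φ⁻¹(0.9375) = 1.534, Φ⁻¹(0.2400) = -0.706
d' = z(H) − z(FA) = 1.534 − (-0.706) = 2.240

d′ = 2.24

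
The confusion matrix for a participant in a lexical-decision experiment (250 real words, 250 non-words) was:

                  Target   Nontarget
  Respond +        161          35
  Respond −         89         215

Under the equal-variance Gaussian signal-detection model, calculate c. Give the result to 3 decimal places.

H = 161/250 = 0.6440
FA = 35/250 = 0.1400
Φ⁻¹(0.6440) = 0.3692, Φ⁻¹(0.1400) = -1.0803
c = −½·[z(H) + z(FA)] = −0.5 × (0.3692 + (-1.0803)) = 0.35555
c > 0: the participant has a conservative response bias.

c = 0.356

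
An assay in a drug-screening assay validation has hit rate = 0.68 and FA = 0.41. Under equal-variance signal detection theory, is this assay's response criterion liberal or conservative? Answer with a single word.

z(H) = 0.468, z(FA) = -0.228
c = −½·(z(H) + z(FA)) = -0.120
c < 0 → liberal criterion (biased toward responding “yes”).

liberal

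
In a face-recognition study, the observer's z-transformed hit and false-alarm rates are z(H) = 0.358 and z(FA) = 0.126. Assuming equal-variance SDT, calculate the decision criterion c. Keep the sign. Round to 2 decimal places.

c = −½·[z(H) + z(FA)] = −½·(0.358 + 0.126) = -0.242
c < 0: the observer has a liberal response bias.

c = -0.24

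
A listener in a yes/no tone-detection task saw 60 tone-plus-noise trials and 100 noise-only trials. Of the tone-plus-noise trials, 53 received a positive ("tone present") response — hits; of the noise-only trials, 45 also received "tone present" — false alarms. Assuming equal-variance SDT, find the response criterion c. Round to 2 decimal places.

H = 53/60 = 0.8833
FA = 45/100 = 0.4500
z(H) = z(0.8833) = 1.1916
z(FA) = z(0.4500) = -0.1257
c = −½·[z(H) + z(FA)] = −0.5 × (1.1916 + (-0.1257)) = -0.53295
c < 0: the listener has a liberal response bias.

c = -0.53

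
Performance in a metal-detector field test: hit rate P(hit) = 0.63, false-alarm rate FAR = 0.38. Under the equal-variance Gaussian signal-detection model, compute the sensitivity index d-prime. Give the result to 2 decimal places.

z(H) = 0.332
z(FA) = -0.305
d' = z(H) − z(FA) = 0.332 − (-0.305) = 0.637

d-prime = 0.64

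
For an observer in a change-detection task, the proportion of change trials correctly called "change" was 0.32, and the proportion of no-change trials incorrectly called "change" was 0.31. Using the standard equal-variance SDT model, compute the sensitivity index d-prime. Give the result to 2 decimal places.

d-prime = 0.03

z(H) = -0.4677
z(FA) = -0.4959
d' = z(H) − z(FA) = -0.4677 − (-0.4959) = 0.0282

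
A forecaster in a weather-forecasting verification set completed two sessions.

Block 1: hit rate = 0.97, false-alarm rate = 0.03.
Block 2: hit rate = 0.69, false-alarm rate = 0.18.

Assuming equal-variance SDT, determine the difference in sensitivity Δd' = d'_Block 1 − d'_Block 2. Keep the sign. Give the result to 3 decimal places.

Block 1: z(0.97) = 1.8808, z(0.03) = -1.8808, d' = 3.7616
Block 2: z(0.69) = 0.4959, z(0.18) = -0.9154, d' = 1.4113
Δd' = d'_Block 1 − d'_Block 2 = 3.7616 − 1.4113 = 2.3503
Block 1 has the higher sensitivity.

Δd' = 2.350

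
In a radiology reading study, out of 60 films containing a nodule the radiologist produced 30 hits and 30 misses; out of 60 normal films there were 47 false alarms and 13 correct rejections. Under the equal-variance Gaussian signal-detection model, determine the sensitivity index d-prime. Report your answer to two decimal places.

H = 30/60 = 0.5000
FA = 47/60 = 0.7833
z(H) = z(0.5000) = 0.0000
z(FA) = z(0.7833) = 0.7834
d' = z(H) − z(FA) = 0.0000 − 0.7834 = -0.7834

d-prime = -0.78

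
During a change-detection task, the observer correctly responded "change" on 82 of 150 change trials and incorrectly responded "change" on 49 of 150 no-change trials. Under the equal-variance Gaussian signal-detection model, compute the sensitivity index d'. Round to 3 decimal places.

H = 82/150 = 0.5467
FA = 49/150 = 0.3267
z(H) = 0.1173
z(FA) = -0.4490
d' = z(H) − z(FA) = 0.1173 − (-0.4490) = 0.5663

d' = 0.566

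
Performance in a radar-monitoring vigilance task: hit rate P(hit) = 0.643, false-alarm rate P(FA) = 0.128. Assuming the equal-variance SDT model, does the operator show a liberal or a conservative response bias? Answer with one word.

conservative

z(H) = 0.366, z(FA) = -1.136
c = −½·(z(H) + z(FA)) = 0.385
c > 0 → conservative criterion (biased toward responding “no”).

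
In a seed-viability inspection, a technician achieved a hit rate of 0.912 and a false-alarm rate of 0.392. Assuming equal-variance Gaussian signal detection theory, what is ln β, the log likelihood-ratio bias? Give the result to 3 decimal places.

ln β = -0.878

z(H) = z(0.912) = 1.3532
z(FA) = z(0.392) = -0.2741
ln β = −½·[z(H)² − z(FA)²] = −0.5 × (1.8312 − 0.0751) = -0.87805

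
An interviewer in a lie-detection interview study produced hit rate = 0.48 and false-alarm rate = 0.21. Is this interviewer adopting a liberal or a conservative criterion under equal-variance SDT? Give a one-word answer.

conservative

z(H) = -0.050, z(FA) = -0.806
c = −½·(z(H) + z(FA)) = 0.428
c > 0 → conservative criterion (biased toward responding “no”).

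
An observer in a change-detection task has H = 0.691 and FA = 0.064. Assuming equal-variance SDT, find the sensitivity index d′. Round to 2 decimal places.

Φ⁻¹(H) = 0.4987
Φ⁻¹(FA) = -1.5220
d' = z(H) − z(FA) = 0.4987 − (-1.5220) = 2.0207

d′ = 2.02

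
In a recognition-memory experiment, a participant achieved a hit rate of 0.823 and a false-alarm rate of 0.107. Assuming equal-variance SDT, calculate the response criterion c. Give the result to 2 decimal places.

c = 0.16

Φ⁻¹(H) = 0.927
Φ⁻¹(FA) = -1.243
c = −½·[z(H) + z(FA)] = −0.5 × (0.927 + (-1.243)) = 0.158
c > 0: the participant has a conservative response bias.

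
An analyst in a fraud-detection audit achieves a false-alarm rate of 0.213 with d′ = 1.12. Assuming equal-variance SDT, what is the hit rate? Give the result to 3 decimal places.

z(false-alarm rate) = z(0.213) = -0.7961
z(H) = z(FA) + d' = -0.7961 + 1.12 = 0.3239
hit rate = Φ(0.3239) = 0.6270

hit rate = 0.627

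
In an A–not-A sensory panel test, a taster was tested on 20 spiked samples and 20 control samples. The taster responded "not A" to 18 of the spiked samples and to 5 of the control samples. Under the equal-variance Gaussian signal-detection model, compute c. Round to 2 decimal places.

c = -0.30

H = 18/20 = 0.9000
FA = 5/20 = 0.2500
Φ⁻¹(H) = 1.282
Φ⁻¹(FA) = -0.674
c = −½·[z(H) + z(FA)] = −0.5 × (1.282 + (-0.674)) = -0.304
c < 0: the taster has a liberal response bias.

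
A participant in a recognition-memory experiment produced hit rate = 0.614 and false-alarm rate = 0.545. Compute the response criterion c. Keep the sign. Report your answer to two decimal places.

Φ⁻¹(H) = 0.290
Φ⁻¹(FA) = 0.113
c = −½·[z(H) + z(FA)] = −0.5 × (0.290 + 0.113) = -0.2015

c = -0.20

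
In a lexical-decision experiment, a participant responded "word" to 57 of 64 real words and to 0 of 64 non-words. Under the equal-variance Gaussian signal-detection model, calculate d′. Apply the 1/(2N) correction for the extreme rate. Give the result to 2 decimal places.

d′ = 3.65

The false-alarm rate is 0/64 = 0, so apply the 1/(2N) correction: FA → 1/(2·64) = 0.00781.
z(H) = z(0.89062) = 1.230
z(FA) = z(0.00781) = -2.418
d' = 1.230 − (-2.418) = 3.648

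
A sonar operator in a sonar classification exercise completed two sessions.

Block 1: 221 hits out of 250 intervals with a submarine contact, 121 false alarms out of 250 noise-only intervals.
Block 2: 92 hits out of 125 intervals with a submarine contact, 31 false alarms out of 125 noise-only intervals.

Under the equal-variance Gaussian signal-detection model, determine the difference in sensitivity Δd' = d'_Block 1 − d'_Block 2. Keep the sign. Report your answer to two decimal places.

Block 1: z(0.8840) = 1.195, z(0.4840) = -0.040, d' = 1.235
Block 2: z(0.7360) = 0.631, z(0.2480) = -0.681, d' = 1.312
Δd' = d'_Block 1 − d'_Block 2 = 1.235 − 1.312 = -0.077
Block 2 has the higher sensitivity.

Δd' = -0.08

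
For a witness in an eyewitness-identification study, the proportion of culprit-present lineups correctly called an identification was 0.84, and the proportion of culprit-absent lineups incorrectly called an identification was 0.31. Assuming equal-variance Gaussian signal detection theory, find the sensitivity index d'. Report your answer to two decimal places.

d' = 1.49

z(H) = z(0.84) = 0.994
z(FA) = z(0.31) = -0.496
d' = z(H) − z(FA) = 0.994 − (-0.496) = 1.490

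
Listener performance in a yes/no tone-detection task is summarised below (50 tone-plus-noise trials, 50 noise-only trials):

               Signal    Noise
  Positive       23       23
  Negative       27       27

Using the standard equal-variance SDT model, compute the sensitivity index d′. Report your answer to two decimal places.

H = 23/50 = 0.4600
FA = 23/50 = 0.4600
z(H) = z(0.4600) = -0.1004
z(FA) = z(0.4600) = -0.1004
d' = z(H) − z(FA) = -0.1004 − (-0.1004) = 0.0000

d′ = 0.00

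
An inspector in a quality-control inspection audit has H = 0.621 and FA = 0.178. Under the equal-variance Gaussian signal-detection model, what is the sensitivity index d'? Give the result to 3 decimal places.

Φ⁻¹(H) = 0.3081
Φ⁻¹(FA) = -0.9230
d' = z(H) − z(FA) = 0.3081 − (-0.9230) = 1.2311

d' = 1.231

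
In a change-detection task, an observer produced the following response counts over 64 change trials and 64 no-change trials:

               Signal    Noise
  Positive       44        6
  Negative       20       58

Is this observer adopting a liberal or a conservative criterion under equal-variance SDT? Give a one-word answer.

z(H) = 0.489, z(FA) = -1.318
c = −½·(z(H) + z(FA)) = 0.4145
c > 0 → conservative criterion (biased toward responding “no”).

conservative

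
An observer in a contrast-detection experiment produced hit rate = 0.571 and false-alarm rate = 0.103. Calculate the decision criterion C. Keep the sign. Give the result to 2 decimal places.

Φ⁻¹(H) = Φ⁻¹(0.571) = 0.1789
Φ⁻¹(FA) = Φ⁻¹(0.103) = -1.2646
c = −½·[z(H) + z(FA)] = −0.5 × (0.1789 + (-1.2646)) = 0.54285

C = 0.54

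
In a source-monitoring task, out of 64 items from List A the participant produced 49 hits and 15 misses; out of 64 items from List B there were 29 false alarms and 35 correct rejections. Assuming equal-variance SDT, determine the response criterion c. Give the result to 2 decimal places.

H = 49/64 = 0.7656
FA = 29/64 = 0.4531
z(H) = z(0.7656) = 0.7244
z(FA) = z(0.4531) = -0.1178
c = −½·[z(H) + z(FA)] = −0.5 × (0.7244 + (-0.1178)) = -0.3033

c = -0.30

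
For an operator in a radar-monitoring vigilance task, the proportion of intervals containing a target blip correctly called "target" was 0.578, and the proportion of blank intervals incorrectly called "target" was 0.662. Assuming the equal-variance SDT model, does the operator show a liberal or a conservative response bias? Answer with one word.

z(H) = 0.197, z(FA) = 0.418
c = −½·(z(H) + z(FA)) = -0.3075
c < 0 → liberal criterion (biased toward responding “yes”).

liberal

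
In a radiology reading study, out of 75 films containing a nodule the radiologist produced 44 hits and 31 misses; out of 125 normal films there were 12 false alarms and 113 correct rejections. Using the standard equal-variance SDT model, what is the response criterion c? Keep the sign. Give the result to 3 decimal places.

c = 0.543

H = 44/75 = 0.5867
FA = 12/125 = 0.0960
z(H) = z(0.5867) = 0.2191
z(FA) = z(0.0960) = -1.3047
c = −½·[z(H) + z(FA)] = −0.5 × (0.2191 + (-1.3047)) = 0.5428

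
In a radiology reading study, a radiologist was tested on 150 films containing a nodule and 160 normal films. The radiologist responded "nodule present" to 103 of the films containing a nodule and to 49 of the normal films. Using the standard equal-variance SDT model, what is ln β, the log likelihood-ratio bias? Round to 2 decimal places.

H = 103/150 = 0.6867
FA = 49/160 = 0.3063
Φ⁻¹(H) = 0.487
Φ⁻¹(FA) = -0.506
ln β = −½·[z(H)² − z(FA)²] = −0.5 × (0.237 − 0.256) = 0.0095

ln β = 0.01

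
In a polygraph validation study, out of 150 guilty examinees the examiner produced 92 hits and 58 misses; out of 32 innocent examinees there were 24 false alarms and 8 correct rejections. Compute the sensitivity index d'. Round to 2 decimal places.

H = 92/150 = 0.6133
FA = 24/32 = 0.7500
z(H) = z(0.6133) = 0.288
z(FA) = z(0.7500) = 0.674
d' = z(H) − z(FA) = 0.288 − 0.674 = -0.386

d' = -0.39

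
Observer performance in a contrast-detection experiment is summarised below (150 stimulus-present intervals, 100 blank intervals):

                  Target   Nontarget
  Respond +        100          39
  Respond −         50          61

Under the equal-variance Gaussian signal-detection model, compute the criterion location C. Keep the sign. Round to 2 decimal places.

C = -0.08

H = 100/150 = 0.6667
FA = 39/100 = 0.3900
z(0.6667) = 0.4308, z(0.3900) = -0.2793
c = −½·[z(H) + z(FA)] = −0.5 × (0.4308 + (-0.2793)) = -0.07575
c < 0: the observer has a liberal response bias.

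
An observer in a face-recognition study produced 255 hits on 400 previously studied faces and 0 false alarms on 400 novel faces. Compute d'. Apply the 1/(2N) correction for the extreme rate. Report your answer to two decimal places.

The false-alarm rate is 0/400 = 0, so apply the 1/(2N) correction: FA → 1/(2·400) = 0.00125.
z(H) = z(0.63750) = 0.352
z(FA) = z(0.00125) = -3.023
d' = 0.352 − (-3.023) = 3.375

d' = 3.38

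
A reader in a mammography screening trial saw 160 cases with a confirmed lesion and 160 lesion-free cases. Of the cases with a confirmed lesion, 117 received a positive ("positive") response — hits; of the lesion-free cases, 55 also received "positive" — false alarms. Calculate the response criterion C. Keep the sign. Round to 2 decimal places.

H = 117/160 = 0.7312
FA = 55/160 = 0.3438
z(H) = 0.616
z(FA) = -0.402
c = −½·[z(H) + z(FA)] = −0.5 × (0.616 + (-0.402)) = -0.107

C = -0.11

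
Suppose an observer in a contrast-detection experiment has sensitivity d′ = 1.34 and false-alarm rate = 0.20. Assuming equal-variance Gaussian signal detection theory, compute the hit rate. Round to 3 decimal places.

z(false-alarm rate) = z(0.20) = -0.8416
z(H) = z(FA) + d' = -0.8416 + 1.34 = 0.4984
hit rate = Φ(0.4984) = 0.6909

hit rate = 0.691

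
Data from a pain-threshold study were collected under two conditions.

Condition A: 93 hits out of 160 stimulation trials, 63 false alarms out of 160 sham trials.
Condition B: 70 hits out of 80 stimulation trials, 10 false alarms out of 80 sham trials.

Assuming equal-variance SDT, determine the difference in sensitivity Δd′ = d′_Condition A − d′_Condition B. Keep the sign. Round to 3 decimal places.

Condition A: z(0.5813) = 0.2052, z(0.3937) = -0.2697, d' = 0.4749
Condition B: z(0.8750) = 1.1503, z(0.1250) = -1.1503, d' = 2.3006
Δd' = d'_Condition A − d'_Condition B = 0.4749 − 2.3006 = -1.8257
Condition B has the higher sensitivity.

Δd′ = -1.826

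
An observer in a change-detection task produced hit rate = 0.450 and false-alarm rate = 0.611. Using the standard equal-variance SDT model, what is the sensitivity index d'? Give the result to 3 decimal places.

d' = -0.408

Φ⁻¹(0.450) = -0.1257, Φ⁻¹(0.611) = 0.2819
d' = z(H) − z(FA) = -0.1257 − 0.2819 = -0.4076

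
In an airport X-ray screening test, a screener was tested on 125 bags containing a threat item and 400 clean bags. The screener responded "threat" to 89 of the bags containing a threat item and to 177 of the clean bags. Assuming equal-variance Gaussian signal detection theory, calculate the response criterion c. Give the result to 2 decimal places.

H = 89/125 = 0.7120
FA = 177/400 = 0.4425
z(H) = z(0.7120) = 0.5592
z(FA) = z(0.4425) = -0.1446
c = −½·[z(H) + z(FA)] = −0.5 × (0.5592 + (-0.1446)) = -0.2073

c = -0.21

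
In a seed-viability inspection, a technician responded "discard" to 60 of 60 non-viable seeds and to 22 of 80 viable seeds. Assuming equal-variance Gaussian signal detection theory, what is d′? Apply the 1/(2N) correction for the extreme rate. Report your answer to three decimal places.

d′ = 2.992

The hit rate is 60/60 = 1, so apply the 1/(2N) correction: H → 1 − 1/(2·60) = 0.99167.
z(H) = z(0.99167) = 2.3941
z(FA) = z(0.27500) = -0.5978
d' = 2.3941 − (-0.5978) = 2.9919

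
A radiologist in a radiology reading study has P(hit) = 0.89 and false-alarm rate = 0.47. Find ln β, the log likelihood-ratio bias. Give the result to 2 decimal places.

z(H) = 1.227
z(FA) = -0.075
ln β = −½·[z(H)² − z(FA)²] = −0.5 × (1.506 − 0.006) = -0.750

ln β = -0.75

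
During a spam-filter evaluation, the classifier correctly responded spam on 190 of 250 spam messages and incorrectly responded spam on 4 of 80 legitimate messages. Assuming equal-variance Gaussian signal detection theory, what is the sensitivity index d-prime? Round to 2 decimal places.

d-prime = 2.35

H = 190/250 = 0.7600
FA = 4/80 = 0.0500
z(H) = z(0.7600) = 0.706
z(FA) = z(0.0500) = -1.645
d' = z(H) − z(FA) = 0.706 − (-1.645) = 2.351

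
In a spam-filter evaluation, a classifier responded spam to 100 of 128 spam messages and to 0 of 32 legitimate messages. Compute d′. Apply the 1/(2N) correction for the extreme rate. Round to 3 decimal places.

d′ = 2.930

The false-alarm rate is 0/32 = 0, so apply the 1/(2N) correction: FA → 1/(2·32) = 0.01562.
z(H) = z(0.78125) = 0.7764
z(FA) = z(0.01562) = -2.1540
d' = 0.7764 − (-2.1540) = 2.9304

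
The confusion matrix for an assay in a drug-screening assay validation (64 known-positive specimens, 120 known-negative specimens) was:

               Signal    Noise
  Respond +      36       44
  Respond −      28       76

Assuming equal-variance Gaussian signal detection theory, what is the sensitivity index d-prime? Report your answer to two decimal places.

H = 36/64 = 0.5625
FA = 44/120 = 0.3667
z(H) = 0.1573
z(FA) = -0.3406
d' = z(H) − z(FA) = 0.1573 − (-0.3406) = 0.4979

d-prime = 0.50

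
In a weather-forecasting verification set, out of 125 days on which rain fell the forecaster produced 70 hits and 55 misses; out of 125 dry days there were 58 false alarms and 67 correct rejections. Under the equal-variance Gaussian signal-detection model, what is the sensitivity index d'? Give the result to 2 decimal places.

d' = 0.24

H = 70/125 = 0.5600
FA = 58/125 = 0.4640
z(H) = z(0.5600) = 0.151
z(FA) = z(0.4640) = -0.090
d' = z(H) − z(FA) = 0.151 − (-0.090) = 0.241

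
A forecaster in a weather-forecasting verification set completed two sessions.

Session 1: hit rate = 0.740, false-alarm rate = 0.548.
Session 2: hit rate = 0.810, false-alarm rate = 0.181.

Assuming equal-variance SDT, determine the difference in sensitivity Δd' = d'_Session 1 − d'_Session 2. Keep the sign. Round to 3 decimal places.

Δd' = -1.267

Session 1: z(0.740) = 0.6433, z(0.548) = 0.1206, d' = 0.5227
Session 2: z(0.810) = 0.8779, z(0.181) = -0.9116, d' = 1.7895
Δd' = d'_Session 1 − d'_Session 2 = 0.5227 − 1.7895 = -1.2668
Session 2 has the higher sensitivity.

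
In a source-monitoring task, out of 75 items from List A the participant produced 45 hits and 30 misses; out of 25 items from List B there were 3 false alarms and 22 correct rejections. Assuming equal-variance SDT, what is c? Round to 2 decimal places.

c = 0.46

H = 45/75 = 0.6000
FA = 3/25 = 0.1200
Φ⁻¹(H) = 0.2533
Φ⁻¹(FA) = -1.1750
c = −½·[z(H) + z(FA)] = −0.5 × (0.2533 + (-1.1750)) = 0.46085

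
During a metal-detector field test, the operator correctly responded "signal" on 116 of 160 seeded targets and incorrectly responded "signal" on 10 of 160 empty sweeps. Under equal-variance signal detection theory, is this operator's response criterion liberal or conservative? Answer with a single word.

z(H) = 0.598, z(FA) = -1.534
c = −½·(z(H) + z(FA)) = 0.468
c > 0 → conservative criterion (biased toward responding “no”).

conservative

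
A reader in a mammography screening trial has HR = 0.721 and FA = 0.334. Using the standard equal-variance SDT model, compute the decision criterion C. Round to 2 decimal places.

C = -0.08

z(0.721) = 0.5858, z(0.334) = -0.4289
c = −½·[z(H) + z(FA)] = −0.5 × (0.5858 + (-0.4289)) = -0.07845
c < 0: the reader has a liberal response bias.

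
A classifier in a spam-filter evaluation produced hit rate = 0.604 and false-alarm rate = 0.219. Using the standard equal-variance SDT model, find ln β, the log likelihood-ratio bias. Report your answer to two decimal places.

z(0.604) = 0.264, z(0.219) = -0.776
ln β = −½·[z(H)² − z(FA)²] = −0.5 × (0.070 − 0.602) = 0.266

ln β = 0.27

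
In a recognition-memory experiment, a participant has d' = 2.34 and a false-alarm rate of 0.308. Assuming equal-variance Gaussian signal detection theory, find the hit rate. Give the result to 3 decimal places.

hit rate = 0.967

z(false-alarm rate) = z(0.308) = -0.5015
z(H) = z(FA) + d' = -0.5015 + 2.34 = 1.8385
hit rate = Φ(1.8385) = 0.9670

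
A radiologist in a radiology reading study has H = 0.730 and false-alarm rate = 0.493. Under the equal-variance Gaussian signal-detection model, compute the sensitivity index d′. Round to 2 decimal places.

d′ = 0.63

z(H) = z(0.730) = 0.6128
z(FA) = z(0.493) = -0.0175
d' = z(H) − z(FA) = 0.6128 − (-0.0175) = 0.6303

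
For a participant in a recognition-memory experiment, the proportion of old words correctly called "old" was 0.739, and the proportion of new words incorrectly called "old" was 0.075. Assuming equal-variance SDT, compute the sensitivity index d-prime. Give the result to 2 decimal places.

z(0.739) = 0.640, z(0.075) = -1.440
d' = z(H) − z(FA) = 0.640 − (-1.440) = 2.080

d-prime = 2.08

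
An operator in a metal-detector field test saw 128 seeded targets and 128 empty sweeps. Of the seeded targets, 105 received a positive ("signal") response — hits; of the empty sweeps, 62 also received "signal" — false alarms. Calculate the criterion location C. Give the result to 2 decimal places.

H = 105/128 = 0.8203
FA = 62/128 = 0.4844
z(H) = 0.9165
z(FA) = -0.0391
c = −½·[z(H) + z(FA)] = −0.5 × (0.9165 + (-0.0391)) = -0.4387
c < 0: the operator has a liberal response bias.

C = -0.44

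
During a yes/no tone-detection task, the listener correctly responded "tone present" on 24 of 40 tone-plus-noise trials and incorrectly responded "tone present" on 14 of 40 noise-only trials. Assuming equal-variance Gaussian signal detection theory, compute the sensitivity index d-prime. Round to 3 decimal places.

d-prime = 0.639

H = 24/40 = 0.6000
FA = 14/40 = 0.3500
z(H) = z(0.6000) = 0.2533
z(FA) = z(0.3500) = -0.3853
d' = z(H) − z(FA) = 0.2533 − (-0.3853) = 0.6386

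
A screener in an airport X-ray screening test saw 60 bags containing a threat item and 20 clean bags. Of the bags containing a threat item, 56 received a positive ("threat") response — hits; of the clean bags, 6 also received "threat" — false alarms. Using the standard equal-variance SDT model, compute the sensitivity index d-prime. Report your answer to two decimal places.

d-prime = 2.03

H = 56/60 = 0.9333
FA = 6/20 = 0.3000
z(H) = 1.501
z(FA) = -0.524
d' = z(H) − z(FA) = 1.501 − (-0.524) = 2.025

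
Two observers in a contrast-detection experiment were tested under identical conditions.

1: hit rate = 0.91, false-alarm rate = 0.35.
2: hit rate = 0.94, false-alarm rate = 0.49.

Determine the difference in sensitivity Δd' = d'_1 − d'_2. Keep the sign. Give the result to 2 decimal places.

1: z(0.91) = 1.341, z(0.35) = -0.385, d' = 1.726
2: z(0.94) = 1.555, z(0.49) = -0.025, d' = 1.580
Δd' = d'_1 − d'_2 = 1.726 − 1.580 = 0.146
1 has the higher sensitivity.

Δd' = 0.15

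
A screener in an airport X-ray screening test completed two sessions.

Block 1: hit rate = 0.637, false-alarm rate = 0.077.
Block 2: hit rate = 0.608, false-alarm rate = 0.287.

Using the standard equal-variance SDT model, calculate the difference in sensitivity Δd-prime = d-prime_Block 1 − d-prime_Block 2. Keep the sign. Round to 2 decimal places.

Δd-prime = 0.94

Block 1: z(0.637) = 0.350, z(0.077) = -1.426, d' = 1.776
Block 2: z(0.608) = 0.274, z(0.287) = -0.562, d' = 0.836
Δd' = d'_Block 1 − d'_Block 2 = 1.776 − 0.836 = 0.940
Block 1 has the higher sensitivity.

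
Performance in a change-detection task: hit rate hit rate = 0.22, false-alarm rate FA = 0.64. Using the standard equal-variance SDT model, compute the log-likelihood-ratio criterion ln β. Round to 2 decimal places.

z(H) = -0.772
z(FA) = 0.358
ln β = −½·[z(H)² − z(FA)²] = −0.5 × (0.596 − 0.128) = -0.234

ln β = -0.23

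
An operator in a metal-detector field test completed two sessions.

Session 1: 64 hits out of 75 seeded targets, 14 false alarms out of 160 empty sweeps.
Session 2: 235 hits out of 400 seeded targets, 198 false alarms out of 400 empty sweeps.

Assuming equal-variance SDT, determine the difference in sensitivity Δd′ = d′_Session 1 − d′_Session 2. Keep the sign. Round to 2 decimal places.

Δd′ = 2.17

Session 1: z(0.8533) = 1.051, z(0.0875) = -1.356, d' = 2.407
Session 2: z(0.5875) = 0.221, z(0.4950) = -0.013, d' = 0.234
Δd' = d'_Session 1 − d'_Session 2 = 2.407 − 0.234 = 2.173
Session 1 has the higher sensitivity.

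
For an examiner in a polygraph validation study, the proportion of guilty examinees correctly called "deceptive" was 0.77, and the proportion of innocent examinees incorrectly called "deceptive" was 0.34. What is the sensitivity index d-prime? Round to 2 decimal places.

d-prime = 1.15

Φ⁻¹(H) = Φ⁻¹(0.77) = 0.7388
Φ⁻¹(FA) = Φ⁻¹(0.34) = -0.4125
d' = z(H) − z(FA) = 0.7388 − (-0.4125) = 1.1513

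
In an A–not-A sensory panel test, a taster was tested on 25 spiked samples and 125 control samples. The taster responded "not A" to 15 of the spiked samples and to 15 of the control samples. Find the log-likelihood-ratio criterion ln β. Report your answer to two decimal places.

ln β = 0.66

H = 15/25 = 0.6000
FA = 15/125 = 0.1200
z(H) = z(0.6000) = 0.253
z(FA) = z(0.1200) = -1.175
ln β = −½·[z(H)² − z(FA)²] = −0.5 × (0.064 − 1.381) = 0.6585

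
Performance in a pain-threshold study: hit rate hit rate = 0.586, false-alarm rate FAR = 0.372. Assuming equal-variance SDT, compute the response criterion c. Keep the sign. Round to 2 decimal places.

c = 0.05

z(H) = z(0.586) = 0.2173
z(FA) = z(0.372) = -0.3266
c = −½·[z(H) + z(FA)] = −0.5 × (0.2173 + (-0.3266)) = 0.05465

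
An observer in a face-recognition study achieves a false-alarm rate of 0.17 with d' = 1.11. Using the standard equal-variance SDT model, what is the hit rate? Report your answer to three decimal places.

z(false-alarm rate) = z(0.17) = -0.9542
z(H) = z(FA) + d' = -0.9542 + 1.11 = 0.1558
hit rate = Φ(0.1558) = 0.5619

hit rate = 0.562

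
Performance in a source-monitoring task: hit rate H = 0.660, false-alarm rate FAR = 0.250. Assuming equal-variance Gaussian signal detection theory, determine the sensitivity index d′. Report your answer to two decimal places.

d′ = 1.09

Φ⁻¹(0.660) = 0.412, Φ⁻¹(0.250) = -0.674
d' = z(H) − z(FA) = 0.412 − (-0.674) = 1.086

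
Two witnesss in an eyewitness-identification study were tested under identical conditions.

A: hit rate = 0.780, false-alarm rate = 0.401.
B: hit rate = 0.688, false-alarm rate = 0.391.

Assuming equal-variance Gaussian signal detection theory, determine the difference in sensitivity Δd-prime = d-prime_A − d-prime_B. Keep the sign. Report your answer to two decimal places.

Δd-prime = 0.26

A: z(0.780) = 0.772, z(0.401) = -0.251, d' = 1.023
B: z(0.688) = 0.490, z(0.391) = -0.277, d' = 0.767
Δd' = d'_A − d'_B = 1.023 − 0.767 = 0.256
A has the higher sensitivity.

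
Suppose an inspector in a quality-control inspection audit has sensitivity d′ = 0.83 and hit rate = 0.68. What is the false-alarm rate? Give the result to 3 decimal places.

z(hit rate) = z(0.68) = 0.4677
z(FA) = z(H) − d' = 0.4677 − 0.83 = -0.3623
false-alarm rate = Φ(-0.3623) = 0.3586

false-alarm rate = 0.359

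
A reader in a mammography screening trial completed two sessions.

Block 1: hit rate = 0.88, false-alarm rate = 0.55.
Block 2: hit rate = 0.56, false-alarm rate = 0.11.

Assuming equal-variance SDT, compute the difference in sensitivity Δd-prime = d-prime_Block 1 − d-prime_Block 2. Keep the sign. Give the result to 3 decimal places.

Block 1: z(0.88) = 1.1750, z(0.55) = 0.1257, d' = 1.0493
Block 2: z(0.56) = 0.1510, z(0.11) = -1.2265, d' = 1.3775
Δd' = d'_Block 1 − d'_Block 2 = 1.0493 − 1.3775 = -0.3282
Block 2 has the higher sensitivity.

Δd-prime = -0.328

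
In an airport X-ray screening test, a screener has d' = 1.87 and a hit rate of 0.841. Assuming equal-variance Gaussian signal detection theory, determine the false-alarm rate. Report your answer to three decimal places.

z(hit rate) = z(0.841) = 0.9986
z(FA) = z(H) − d' = 0.9986 − 1.87 = -0.8714
false-alarm rate = Φ(-0.8714) = 0.1918

false-alarm rate = 0.192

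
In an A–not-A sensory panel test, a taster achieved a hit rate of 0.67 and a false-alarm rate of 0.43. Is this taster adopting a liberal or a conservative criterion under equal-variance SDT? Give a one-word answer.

z(H) = 0.440, z(FA) = -0.176
c = −½·(z(H) + z(FA)) = -0.132
c < 0 → liberal criterion (biased toward responding “yes”).

liberal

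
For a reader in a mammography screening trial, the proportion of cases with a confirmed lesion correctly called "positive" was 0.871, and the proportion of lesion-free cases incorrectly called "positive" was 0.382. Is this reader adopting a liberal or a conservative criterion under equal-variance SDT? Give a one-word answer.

liberal

z(H) = 1.131, z(FA) = -0.300
c = −½·(z(H) + z(FA)) = -0.4155
c < 0 → liberal criterion (biased toward responding “yes”).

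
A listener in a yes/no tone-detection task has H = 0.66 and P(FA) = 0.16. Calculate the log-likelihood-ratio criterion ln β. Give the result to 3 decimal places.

z(H) = z(0.66) = 0.4125
z(FA) = z(0.16) = -0.9945
ln β = −½·[z(H)² − z(FA)²] = −0.5 × (0.1702 − 0.9890) = 0.4094

ln β = 0.409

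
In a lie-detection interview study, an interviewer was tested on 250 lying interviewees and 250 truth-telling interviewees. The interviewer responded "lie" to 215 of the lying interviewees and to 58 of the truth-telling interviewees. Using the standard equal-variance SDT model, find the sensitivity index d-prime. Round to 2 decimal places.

d-prime = 1.81

H = 215/250 = 0.8600
FA = 58/250 = 0.2320
z(H) = z(0.8600) = 1.080
z(FA) = z(0.2320) = -0.732
d' = z(H) − z(FA) = 1.080 − (-0.732) = 1.812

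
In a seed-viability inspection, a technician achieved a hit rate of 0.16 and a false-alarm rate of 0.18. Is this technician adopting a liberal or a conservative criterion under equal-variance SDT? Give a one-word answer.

z(H) = -0.994, z(FA) = -0.915
c = −½·(z(H) + z(FA)) = 0.9545
c > 0 → conservative criterion (biased toward responding “no”).

conservative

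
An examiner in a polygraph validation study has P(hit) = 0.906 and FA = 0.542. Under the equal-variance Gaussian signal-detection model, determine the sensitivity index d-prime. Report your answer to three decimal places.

z(0.906) = 1.3165, z(0.542) = 0.1055
d' = z(H) − z(FA) = 1.3165 − 0.1055 = 1.2110

d-prime = 1.211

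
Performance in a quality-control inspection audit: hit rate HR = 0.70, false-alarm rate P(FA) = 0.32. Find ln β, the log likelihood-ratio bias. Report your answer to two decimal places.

z(H) = z(0.70) = 0.524
z(FA) = z(0.32) = -0.468
ln β = −½·[z(H)² − z(FA)²] = −0.5 × (0.275 − 0.219) = -0.028

ln β = -0.03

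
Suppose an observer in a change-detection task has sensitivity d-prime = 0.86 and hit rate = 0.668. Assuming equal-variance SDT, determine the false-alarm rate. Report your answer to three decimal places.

z(hit rate) = z(0.668) = 0.4344
z(FA) = z(H) − d' = 0.4344 − 0.86 = -0.4256
false-alarm rate = Φ(-0.4256) = 0.3352

false-alarm rate = 0.335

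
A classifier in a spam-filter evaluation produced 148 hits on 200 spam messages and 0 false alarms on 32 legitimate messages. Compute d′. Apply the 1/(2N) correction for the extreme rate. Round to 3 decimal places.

d′ = 2.797

The false-alarm rate is 0/32 = 0, so apply the 1/(2N) correction: FA → 1/(2·32) = 0.01562.
z(H) = z(0.74000) = 0.6433
z(FA) = z(0.01562) = -2.1540
d' = 0.6433 − (-2.1540) = 2.7973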